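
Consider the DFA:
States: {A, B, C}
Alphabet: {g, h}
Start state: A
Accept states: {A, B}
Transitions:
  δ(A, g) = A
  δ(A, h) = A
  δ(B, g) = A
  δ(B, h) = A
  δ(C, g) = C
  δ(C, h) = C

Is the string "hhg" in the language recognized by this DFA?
Processing string "hhg":
  A --h--> A
  A --h--> A
  A --g--> A
Final state: A
Accept states: {A, B}
Yes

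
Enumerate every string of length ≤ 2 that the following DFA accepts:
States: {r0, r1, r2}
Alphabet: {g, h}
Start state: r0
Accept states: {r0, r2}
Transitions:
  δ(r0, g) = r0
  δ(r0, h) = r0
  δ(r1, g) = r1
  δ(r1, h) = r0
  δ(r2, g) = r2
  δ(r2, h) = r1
ε, g, h, gg, gh, hg, hh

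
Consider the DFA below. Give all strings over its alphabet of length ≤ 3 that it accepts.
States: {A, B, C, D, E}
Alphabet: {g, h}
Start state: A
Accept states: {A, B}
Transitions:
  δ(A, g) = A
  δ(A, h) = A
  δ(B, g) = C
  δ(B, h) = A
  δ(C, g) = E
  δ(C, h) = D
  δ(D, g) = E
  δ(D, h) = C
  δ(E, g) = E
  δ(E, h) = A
ε, g, h, gg, gh, hg, hh, ggg, ggh, ghg, ghh, hgg, hgh, hhg, hhh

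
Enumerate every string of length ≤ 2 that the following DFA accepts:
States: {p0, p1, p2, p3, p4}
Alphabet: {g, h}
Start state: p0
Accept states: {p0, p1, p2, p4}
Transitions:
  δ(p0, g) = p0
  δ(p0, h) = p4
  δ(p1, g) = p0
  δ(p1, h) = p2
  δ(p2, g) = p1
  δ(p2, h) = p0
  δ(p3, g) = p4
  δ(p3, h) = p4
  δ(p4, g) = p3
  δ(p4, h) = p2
ε, g, h, gg, gh, hh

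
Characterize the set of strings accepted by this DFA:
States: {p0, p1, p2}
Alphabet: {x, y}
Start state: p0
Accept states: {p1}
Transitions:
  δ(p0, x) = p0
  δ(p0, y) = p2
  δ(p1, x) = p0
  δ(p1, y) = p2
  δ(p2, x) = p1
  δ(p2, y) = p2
Testing a few strings:
  'yxx' → reject
  'yx' → accept
  'y' → reject
  'yyyy' → reject
State roles: p0=no suffix match; p1=suffix is yx; p2=one trailing y
All strings over {x,y} ending with yx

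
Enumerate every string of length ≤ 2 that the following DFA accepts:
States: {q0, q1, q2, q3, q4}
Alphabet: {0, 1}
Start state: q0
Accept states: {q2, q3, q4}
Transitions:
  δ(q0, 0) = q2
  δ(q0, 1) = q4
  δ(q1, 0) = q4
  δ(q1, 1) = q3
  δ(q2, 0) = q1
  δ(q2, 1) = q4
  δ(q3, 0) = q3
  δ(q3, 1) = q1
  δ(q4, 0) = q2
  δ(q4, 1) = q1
0, 1, 01, 10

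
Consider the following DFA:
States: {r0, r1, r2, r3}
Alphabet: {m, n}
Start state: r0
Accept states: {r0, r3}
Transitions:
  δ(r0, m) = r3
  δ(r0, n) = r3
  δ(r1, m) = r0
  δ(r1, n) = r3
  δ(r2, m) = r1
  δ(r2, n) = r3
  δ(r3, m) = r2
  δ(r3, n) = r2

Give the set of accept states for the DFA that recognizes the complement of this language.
Complement accept states = All states \ Original accept states
= {r0, r1, r2, r3} \ {r0, r3}
{r1, r2}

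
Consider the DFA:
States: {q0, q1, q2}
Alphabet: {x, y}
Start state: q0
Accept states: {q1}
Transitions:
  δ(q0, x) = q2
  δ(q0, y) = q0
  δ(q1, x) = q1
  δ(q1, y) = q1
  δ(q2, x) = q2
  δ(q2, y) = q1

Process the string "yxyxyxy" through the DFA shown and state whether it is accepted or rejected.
Processing string "yxyxyxy":
  q0 --y--> q0
  q0 --x--> q2
  q2 --y--> q1
  q1 --x--> q1
  q1 --y--> q1
  q1 --x--> q1
  q1 --y--> q1
Final state: q1
Accept states: {q1}
Yes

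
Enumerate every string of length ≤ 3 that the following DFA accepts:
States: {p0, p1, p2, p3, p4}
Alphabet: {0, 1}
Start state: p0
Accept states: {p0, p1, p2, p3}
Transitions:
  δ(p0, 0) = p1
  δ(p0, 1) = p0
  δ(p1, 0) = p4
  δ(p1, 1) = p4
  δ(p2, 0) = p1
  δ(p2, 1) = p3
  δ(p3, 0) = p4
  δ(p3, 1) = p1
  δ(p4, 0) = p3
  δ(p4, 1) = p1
ε, 0, 1, 10, 11, 000, 001, 010, 011, 110, 111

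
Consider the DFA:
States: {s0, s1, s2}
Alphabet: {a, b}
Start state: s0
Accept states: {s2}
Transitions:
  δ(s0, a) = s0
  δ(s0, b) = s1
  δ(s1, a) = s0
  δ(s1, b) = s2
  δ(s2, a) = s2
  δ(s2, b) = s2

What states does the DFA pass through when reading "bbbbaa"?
read 'b': s0 → s1
  read 'b': s1 → s2
  read 'b': s2 → s2
  read 'b': s2 → s2
  read 'a': s2 → s2
  read 'a': s2 → s2
s0 -> s1 -> s2 -> s2 -> s2 -> s2 -> s2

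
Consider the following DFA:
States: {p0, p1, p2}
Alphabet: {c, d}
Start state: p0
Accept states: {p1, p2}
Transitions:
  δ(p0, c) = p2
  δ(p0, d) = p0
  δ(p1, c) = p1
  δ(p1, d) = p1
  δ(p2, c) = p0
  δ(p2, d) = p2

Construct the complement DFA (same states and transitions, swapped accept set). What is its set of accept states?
Complement accept states = All states \ Original accept states
= {p0, p1, p2} \ {p1, p2}
{p0}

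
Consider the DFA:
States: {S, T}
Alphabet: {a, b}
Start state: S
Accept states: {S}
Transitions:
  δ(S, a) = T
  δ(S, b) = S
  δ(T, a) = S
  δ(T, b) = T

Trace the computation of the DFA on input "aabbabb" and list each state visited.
read 'a': S → T
  read 'a': T → S
  read 'b': S → S
  read 'b': S → S
  read 'a': S → T
  read 'b': T → T
  read 'b': T → T
S -> T -> S -> S -> S -> T -> T -> T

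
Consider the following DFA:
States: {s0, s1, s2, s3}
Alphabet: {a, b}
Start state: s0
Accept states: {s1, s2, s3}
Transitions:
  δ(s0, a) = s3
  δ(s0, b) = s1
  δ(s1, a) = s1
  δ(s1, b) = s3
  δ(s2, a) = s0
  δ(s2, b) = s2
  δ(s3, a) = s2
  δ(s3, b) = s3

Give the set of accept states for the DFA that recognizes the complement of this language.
Complement accept states = All states \ Original accept states
= {s0, s1, s2, s3} \ {s1, s2, s3}
{s0}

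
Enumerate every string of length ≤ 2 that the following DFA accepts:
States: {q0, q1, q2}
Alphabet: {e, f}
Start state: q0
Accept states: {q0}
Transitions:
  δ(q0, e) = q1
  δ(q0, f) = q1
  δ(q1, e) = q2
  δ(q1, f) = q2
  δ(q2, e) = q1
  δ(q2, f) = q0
ε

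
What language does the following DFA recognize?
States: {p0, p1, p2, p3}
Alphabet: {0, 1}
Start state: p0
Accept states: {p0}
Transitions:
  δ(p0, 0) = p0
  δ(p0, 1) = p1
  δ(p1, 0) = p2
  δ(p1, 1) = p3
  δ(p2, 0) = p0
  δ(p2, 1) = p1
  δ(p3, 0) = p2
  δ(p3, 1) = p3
Testing a few strings:
  '0000' → accept
  '1111' → reject
  '1101' → reject
  '1010' → reject
State roles: p0=value ≡ 0 (mod 4); p1=value ≡ 1 (mod 4); p2=value ≡ 2 (mod 4); p3=value ≡ 3 (mod 4)
All binary strings representing a multiple of 4 (read in base 2; leading zeros allowed and ε counts as 0)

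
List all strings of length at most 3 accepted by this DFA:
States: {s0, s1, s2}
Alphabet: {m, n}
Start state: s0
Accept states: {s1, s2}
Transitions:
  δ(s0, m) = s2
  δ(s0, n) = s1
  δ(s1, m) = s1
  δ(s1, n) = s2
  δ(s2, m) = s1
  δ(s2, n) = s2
m, n, mm, mn, nm, nn, mmm, mmn, mnm, mnn, nmm, nmn, nnm, nnn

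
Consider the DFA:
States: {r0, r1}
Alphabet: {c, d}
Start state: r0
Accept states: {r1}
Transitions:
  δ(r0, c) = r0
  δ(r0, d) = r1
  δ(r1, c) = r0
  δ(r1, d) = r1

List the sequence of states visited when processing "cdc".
read 'c': r0 → r0
  read 'd': r0 → r1
  read 'c': r1 → r0
r0 -> r0 -> r1 -> r0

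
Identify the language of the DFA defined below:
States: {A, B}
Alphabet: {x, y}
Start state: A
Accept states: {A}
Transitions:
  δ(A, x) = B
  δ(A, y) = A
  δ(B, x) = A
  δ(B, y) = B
Testing a few strings:
  'xx' → accept
  'y' → accept
  'xxy' → accept
  'yx' → reject
State roles: A=even number of x's so far; B=odd number of x's so far
All strings over {x,y} with an even number of x's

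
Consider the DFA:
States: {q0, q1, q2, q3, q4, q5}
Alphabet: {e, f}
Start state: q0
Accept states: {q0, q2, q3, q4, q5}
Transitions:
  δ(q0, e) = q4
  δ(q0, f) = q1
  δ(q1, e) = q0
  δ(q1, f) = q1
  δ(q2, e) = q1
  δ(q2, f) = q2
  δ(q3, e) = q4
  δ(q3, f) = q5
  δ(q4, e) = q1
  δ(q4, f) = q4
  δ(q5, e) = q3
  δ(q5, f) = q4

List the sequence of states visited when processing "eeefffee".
read 'e': q0 → q4
  read 'e': q4 → q1
  read 'e': q1 → q0
  read 'f': q0 → q1
  read 'f': q1 → q1
  read 'f': q1 → q1
  read 'e': q1 → q0
  read 'e': q0 → q4
q0 -> q4 -> q1 -> q0 -> q1 -> q1 -> q1 -> q0 -> q4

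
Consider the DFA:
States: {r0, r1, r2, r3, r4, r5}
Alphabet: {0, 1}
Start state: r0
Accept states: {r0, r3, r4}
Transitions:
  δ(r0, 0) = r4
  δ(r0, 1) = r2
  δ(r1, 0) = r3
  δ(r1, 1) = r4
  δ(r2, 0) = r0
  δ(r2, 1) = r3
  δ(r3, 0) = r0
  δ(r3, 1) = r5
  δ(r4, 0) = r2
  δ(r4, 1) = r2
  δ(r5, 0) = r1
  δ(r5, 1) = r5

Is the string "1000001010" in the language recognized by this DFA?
Processing string "1000001010":
  r0 --1--> r2
  r2 --0--> r0
  r0 --0--> r4
  r4 --0--> r2
  r2 --0--> r0
  r0 --0--> r4
  r4 --1--> r2
  r2 --0--> r0
  r0 --1--> r2
  r2 --0--> r0
Final state: r0
Accept states: {r0, r3, r4}
Yes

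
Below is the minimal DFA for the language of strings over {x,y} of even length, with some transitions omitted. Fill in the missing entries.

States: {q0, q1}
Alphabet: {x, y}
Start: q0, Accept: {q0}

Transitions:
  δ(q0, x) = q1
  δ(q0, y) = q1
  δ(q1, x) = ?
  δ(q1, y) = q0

From the language and accept set, identify what each state tracks — q0: even length so far; q1: odd length so far.
Each missing δ(q, a) is the state matching the new tracked value after reading a.
δ(q1, x) = q0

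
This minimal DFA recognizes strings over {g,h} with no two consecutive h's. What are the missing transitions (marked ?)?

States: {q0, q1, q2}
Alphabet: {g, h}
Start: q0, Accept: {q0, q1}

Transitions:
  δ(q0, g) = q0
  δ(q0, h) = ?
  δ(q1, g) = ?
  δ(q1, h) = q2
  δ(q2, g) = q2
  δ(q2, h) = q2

From the language and accept set, identify what each state tracks — q0: last symbol not h (ok); q1: last symbol h (ok); q2: saw hh (dead).
Each missing δ(q, a) is the state matching the new tracked value after reading a.
δ(q0, h) = q1; δ(q1, g) = q0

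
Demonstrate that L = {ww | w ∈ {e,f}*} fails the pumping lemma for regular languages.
Assume L is regular with pumping length p. Idea: pumping the leading e-block breaks the equality of the two halves.
Choose s = e^p f e^p f ∈ L (with w = e^p f). |s| = 2p+2 ≥ p. By the pumping lemma, s = xyz with |xy| ≤ p, |y| > 0, so y = e^k with k ≥ 1, in the first e-block. Then xy²z = e^(p+k) f e^p f, of length 2p+2+k. If k is odd this length is odd, so it cannot be of the form ww. If k is even, each half has length p+1+k/2 ≤ p+k, so the first half lies entirely inside the leading e-block and contains no f, while the second half ends in f; the halves differ. Either way xy²z ∉ L.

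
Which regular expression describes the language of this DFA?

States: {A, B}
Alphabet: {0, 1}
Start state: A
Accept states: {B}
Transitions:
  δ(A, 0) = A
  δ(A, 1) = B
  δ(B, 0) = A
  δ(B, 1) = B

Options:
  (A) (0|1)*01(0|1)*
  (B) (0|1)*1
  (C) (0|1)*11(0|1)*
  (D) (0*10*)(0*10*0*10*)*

Check each option against the DFA on short strings; one disagreement eliminates an option:
  (A) (0|1)*01(0|1)*: on '1' the DFA goes A → B and accepts (B ∈ Accept), but the regex does not match it → eliminate
  (B) (0|1)*1: agrees with the DFA on every string of length ≤ 6
  (C) (0|1)*11(0|1)*: on '1' the DFA goes A → B and accepts (B ∈ Accept), but the regex does not match it → eliminate
  (D) (0*10*)(0*10*0*10*)*: on '10' the DFA goes A → B → A and rejects (A ∉ Accept), but the regex matches it → eliminate
Only (B) is consistent with the DFA.
(B) (0|1)*1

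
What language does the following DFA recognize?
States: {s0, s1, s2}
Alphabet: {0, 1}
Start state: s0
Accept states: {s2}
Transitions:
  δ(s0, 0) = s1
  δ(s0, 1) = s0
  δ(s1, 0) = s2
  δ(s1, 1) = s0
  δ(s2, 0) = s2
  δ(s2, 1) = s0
Testing a few strings:
  '010' → reject
  '01' → reject
  '0' → reject
  '000' → accept
State roles: s0=last symbol not 0; s1=one trailing 0; s2=two trailing 0's
All binary strings ending with 00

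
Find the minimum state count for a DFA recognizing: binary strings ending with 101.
By Myhill–Nerode, count the distinguishable equivalence classes: 4 classes — one per longest suffix of the input that is a prefix of '101' (lengths 0 through 3); only the length-3 class is accepting.
4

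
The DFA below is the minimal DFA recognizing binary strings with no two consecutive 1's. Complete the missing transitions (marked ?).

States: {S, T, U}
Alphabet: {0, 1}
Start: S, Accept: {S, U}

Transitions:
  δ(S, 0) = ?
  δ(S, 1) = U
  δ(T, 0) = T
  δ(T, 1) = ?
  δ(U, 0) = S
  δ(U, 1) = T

From the language and accept set, identify what each state tracks — S: last symbol not 1 (ok); T: saw 11 (dead); U: last symbol 1 (ok).
Each missing δ(q, a) is the state matching the new tracked value after reading a.
δ(S, 0) = S; δ(T, 1) = T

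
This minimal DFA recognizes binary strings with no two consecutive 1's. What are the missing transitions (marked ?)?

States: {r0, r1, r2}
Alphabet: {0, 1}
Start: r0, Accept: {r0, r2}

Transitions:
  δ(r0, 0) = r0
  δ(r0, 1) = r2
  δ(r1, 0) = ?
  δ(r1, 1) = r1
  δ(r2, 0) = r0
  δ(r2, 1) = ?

From the language and accept set, identify what each state tracks — r0: last symbol not 1 (ok); r1: saw 11 (dead); r2: last symbol 1 (ok).
Each missing δ(q, a) is the state matching the new tracked value after reading a.
δ(r1, 0) = r1; δ(r2, 1) = r1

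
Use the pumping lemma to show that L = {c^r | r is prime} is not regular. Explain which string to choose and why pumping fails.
Assume L is regular with pumping length p. Idea: pumping by a suitable count produces a composite length.
Let q be a prime with q ≥ p and choose s = c^q ∈ L. By the pumping lemma, s = xyz with |xy| ≤ p, |y| = k ≥ 1. Take i = q+1: |xy^(q+1)z| = q + q·k = q(1+k). Since q ≥ 2 and 1+k ≥ 2, q(1+k) is composite, so xy^(q+1)z ∉ L.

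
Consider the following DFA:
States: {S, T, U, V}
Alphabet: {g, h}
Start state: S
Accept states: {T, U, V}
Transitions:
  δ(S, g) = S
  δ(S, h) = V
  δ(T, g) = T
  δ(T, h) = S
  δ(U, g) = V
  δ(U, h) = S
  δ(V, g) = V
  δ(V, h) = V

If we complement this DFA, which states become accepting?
Complement accept states = All states \ Original accept states
= {S, T, U, V} \ {T, U, V}
{S}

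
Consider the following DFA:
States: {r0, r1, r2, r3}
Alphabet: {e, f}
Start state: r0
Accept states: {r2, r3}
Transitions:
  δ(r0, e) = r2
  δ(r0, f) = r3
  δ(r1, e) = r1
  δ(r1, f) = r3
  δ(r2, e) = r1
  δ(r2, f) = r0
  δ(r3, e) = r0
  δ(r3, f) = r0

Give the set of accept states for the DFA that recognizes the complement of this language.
Complement accept states = All states \ Original accept states
= {r0, r1, r2, r3} \ {r2, r3}
{r0, r1}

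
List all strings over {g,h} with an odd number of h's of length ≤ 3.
h, gh, hg, ggh, ghg, hgg, hhh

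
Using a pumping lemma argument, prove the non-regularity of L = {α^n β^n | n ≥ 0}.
Assume L is regular with pumping length p. Idea: pumping the α-block changes the count balance.
Choose s = α^p β^p (length 2p ≥ p). By the pumping lemma, s = xyz with |xy| ≤ p, |y| > 0. So y = α^k for some k > 0 (since xy is entirely within the α's). Pumping gives xy²z = α^(p+k) β^p, which is not in L since p+k ≠ p.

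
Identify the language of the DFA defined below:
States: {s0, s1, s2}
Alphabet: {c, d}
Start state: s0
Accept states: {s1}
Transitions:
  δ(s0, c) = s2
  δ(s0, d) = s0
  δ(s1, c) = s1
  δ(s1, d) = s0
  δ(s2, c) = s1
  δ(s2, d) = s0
Testing a few strings:
  'd' → reject
  'dc' → reject
  'cd' → reject
  'c' → reject
State roles: s0=last symbol not c; s1=two trailing c's; s2=one trailing c
All strings over {c,d} ending with cc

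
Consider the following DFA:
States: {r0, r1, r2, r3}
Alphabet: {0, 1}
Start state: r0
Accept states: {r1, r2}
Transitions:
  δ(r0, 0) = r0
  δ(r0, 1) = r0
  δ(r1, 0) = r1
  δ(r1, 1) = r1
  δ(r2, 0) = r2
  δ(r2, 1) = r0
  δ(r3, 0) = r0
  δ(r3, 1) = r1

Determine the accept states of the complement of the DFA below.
Complement accept states = All states \ Original accept states
= {r0, r1, r2, r3} \ {r1, r2}
{r0, r3}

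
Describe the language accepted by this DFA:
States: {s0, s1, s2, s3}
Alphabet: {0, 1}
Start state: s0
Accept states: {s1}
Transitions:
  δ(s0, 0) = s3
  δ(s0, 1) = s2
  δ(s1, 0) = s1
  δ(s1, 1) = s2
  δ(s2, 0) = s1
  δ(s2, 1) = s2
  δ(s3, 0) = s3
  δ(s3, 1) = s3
Testing a few strings:
  '0' → reject
  '111' → reject
  '10' → accept
  '011' → reject
State roles: s0=no input read; s1=started with 1, last symbol 0; s2=started with 1, last symbol 1; s3=started with 0 (dead)
All binary strings that start with 1 and end with 0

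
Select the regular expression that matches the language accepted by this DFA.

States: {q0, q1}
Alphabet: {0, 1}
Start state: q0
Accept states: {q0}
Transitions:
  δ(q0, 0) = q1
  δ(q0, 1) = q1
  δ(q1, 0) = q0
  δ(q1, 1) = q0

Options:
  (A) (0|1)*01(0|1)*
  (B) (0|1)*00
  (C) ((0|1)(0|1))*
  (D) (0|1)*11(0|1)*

Check each option against the DFA on short strings; one disagreement eliminates an option:
  (A) (0|1)*01(0|1)*: on ε the DFA stays in q0 and accepts (q0 ∈ Accept), but the regex does not match it → eliminate
  (B) (0|1)*00: on ε the DFA stays in q0 and accepts (q0 ∈ Accept), but the regex does not match it → eliminate
  (C) ((0|1)(0|1))*: agrees with the DFA on every string of length ≤ 6
  (D) (0|1)*11(0|1)*: on ε the DFA stays in q0 and accepts (q0 ∈ Accept), but the regex does not match it → eliminate
Only (C) is consistent with the DFA.
(C) ((0|1)(0|1))*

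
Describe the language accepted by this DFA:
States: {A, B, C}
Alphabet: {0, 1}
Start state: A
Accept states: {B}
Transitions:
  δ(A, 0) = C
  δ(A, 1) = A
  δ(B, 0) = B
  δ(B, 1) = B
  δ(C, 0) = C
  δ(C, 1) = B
Testing a few strings:
  '1' → reject
  '101' → accept
  '11' → reject
  '1110' → reject
State roles: A=no 0 seen yet; B=substring 01 seen; C=seen a 0, waiting for 1
All binary strings containing the substring 01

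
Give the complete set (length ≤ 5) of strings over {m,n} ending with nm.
nm, mnm, nnm, mmnm, mnnm, nmnm, nnnm, mmmnm, mmnnm, mnmnm, mnnnm, nmmnm, nmnnm, nnmnm, nnnnm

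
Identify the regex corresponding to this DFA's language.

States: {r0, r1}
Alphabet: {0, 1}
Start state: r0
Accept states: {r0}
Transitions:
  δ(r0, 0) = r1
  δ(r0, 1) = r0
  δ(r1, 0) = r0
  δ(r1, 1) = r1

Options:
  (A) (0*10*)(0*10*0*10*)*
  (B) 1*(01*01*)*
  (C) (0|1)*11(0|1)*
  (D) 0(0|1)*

Check each option against the DFA on short strings; one disagreement eliminates an option:
  (A) (0*10*)(0*10*0*10*)*: on ε the DFA stays in r0 and accepts (r0 ∈ Accept), but the regex does not match it → eliminate
  (B) 1*(01*01*)*: agrees with the DFA on every string of length ≤ 6
  (C) (0|1)*11(0|1)*: on ε the DFA stays in r0 and accepts (r0 ∈ Accept), but the regex does not match it → eliminate
  (D) 0(0|1)*: on ε the DFA stays in r0 and accepts (r0 ∈ Accept), but the regex does not match it → eliminate
Only (B) is consistent with the DFA.
(B) 1*(01*01*)*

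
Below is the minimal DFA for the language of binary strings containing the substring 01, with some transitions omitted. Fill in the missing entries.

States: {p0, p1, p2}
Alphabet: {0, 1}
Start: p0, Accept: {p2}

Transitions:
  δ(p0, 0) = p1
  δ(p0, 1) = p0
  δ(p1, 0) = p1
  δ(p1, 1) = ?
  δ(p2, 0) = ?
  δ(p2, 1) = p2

From the language and accept set, identify what each state tracks — p0: no 0 seen yet; p1: seen a 0, waiting for 1; p2: substring 01 seen.
Each missing δ(q, a) is the state matching the new tracked value after reading a.
δ(p1, 1) = p2; δ(p2, 0) = p2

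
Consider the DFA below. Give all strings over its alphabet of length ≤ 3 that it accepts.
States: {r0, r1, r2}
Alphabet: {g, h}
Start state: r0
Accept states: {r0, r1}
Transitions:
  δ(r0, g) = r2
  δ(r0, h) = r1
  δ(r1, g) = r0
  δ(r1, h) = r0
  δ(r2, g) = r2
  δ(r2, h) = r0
ε, h, gh, hg, hh, ggh, ghh, hgh, hhh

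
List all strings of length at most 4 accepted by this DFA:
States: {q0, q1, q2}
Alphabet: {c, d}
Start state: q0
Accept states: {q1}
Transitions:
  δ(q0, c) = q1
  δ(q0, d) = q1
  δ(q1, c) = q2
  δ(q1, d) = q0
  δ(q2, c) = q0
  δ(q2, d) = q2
c, d, cdc, cdd, ddc, ddd, cccc, cccd, dccc, dccd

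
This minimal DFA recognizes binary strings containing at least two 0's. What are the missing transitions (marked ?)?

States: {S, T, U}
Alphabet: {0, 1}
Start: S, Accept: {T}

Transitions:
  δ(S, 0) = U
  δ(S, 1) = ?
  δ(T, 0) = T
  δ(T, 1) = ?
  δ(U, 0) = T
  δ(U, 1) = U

From the language and accept set, identify what each state tracks — S: zero 0's seen; T: ≥ two 0's seen; U: one 0 seen.
Each missing δ(q, a) is the state matching the new tracked value after reading a.
δ(S, 1) = S; δ(T, 1) = T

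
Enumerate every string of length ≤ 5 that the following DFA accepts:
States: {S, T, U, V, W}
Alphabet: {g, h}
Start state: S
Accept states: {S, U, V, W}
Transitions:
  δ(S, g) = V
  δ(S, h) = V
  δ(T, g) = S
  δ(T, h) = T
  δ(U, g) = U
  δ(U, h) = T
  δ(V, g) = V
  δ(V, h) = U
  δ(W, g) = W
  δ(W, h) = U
ε, g, h, gg, gh, hg, hh, ggg, ggh, ghg, hgg, hgh, hhg, gggg, gggh, gghg, ghgg, ghhg, hggg, hggh, hghg, hhgg, hhhg, ggggg, ggggh, ggghg, gghgg, gghhg, ghggg, ghghg, ghhgg, ghhgh, ghhhg, hgggg, hgggh, hgghg, hghgg, hghhg, hhggg, hhghg, hhhgg, hhhgh, hhhhg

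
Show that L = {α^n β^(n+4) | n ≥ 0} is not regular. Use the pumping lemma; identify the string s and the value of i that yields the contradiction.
Assume L is regular with pumping length p. Idea: pumping the α-block breaks the fixed offset of 4.
Choose s = α^p β^(p+4) ∈ L. By the pumping lemma, s = xyz with |xy| ≤ p, |y| > 0, so y = α^k with k ≥ 1. Then xy²z = α^(p+k) β^(p+4). For this to be in L we would need p+4 = (p+k)+4, i.e. k = 0, contradicting k ≥ 1. So xy²z ∉ L.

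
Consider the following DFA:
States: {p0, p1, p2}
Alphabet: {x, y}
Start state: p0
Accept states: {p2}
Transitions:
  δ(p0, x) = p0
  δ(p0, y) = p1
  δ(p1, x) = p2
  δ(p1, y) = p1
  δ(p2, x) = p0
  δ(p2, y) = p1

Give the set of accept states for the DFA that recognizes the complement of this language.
Complement accept states = All states \ Original accept states
= {p0, p1, p2} \ {p2}
{p0, p1}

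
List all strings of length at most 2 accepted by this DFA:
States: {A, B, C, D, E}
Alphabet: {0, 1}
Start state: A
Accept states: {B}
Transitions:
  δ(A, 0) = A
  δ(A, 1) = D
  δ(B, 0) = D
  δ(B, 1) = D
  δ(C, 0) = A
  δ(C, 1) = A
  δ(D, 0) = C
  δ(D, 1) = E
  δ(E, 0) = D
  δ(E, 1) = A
None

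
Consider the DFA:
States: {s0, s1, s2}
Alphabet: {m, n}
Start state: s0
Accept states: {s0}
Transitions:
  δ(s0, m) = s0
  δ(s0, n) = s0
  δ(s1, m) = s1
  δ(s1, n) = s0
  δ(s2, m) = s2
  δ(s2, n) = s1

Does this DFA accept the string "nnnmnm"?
Processing string "nnnmnm":
  s0 --n--> s0
  s0 --n--> s0
  s0 --n--> s0
  s0 --m--> s0
  s0 --n--> s0
  s0 --m--> s0
Final state: s0
Accept states: {s0}
Yes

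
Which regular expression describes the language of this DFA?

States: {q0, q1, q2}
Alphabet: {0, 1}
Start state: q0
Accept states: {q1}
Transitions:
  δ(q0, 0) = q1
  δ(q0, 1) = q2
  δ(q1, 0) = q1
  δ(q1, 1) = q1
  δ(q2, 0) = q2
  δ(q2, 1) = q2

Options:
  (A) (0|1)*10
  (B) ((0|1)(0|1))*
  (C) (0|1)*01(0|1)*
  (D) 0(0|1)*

Check each option against the DFA on short strings; one disagreement eliminates an option:
  (A) (0|1)*10: on '0' the DFA goes q0 → q1 and accepts (q1 ∈ Accept), but the regex does not match it → eliminate
  (B) ((0|1)(0|1))*: on ε the DFA stays in q0 and rejects (q0 ∉ Accept), but the regex matches it → eliminate
  (C) (0|1)*01(0|1)*: on '0' the DFA goes q0 → q1 and accepts (q1 ∈ Accept), but the regex does not match it → eliminate
  (D) 0(0|1)*: agrees with the DFA on every string of length ≤ 6
Only (D) is consistent with the DFA.
(D) 0(0|1)*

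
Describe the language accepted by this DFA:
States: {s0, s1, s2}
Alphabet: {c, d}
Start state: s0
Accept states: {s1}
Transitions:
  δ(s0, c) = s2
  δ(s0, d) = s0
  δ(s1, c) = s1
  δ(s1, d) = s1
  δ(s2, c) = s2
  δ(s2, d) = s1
Testing a few strings:
  'dd' → reject
  'cddc' → accept
  'cccd' → accept
  'cd' → accept
State roles: s0=no c seen yet; s1=substring cd seen; s2=seen a c, waiting for d
All strings over {c,d} containing the substring cd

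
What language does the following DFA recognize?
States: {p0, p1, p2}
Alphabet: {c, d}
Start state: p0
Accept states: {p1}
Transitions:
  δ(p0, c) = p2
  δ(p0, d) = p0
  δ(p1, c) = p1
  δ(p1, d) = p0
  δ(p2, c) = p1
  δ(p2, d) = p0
Testing a few strings:
  'ccdc' → reject
  'cdd' → reject
  'd' → reject
  'ccc' → accept
State roles: p0=last symbol not c; p1=two trailing c's; p2=one trailing c
All strings over {c,d} ending with cc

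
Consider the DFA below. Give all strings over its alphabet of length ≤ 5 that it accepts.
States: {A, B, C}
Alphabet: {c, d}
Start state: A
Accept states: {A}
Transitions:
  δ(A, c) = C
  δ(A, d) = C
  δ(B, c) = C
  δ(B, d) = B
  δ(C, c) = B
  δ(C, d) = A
ε, cd, dd, cccd, cdcd, cddd, dccd, ddcd, dddd, ccdcd, dcdcd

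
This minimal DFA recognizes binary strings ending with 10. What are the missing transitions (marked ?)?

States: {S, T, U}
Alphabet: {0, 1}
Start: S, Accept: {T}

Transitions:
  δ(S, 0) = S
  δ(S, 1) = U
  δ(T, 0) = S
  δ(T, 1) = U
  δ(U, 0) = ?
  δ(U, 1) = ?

From the language and accept set, identify what each state tracks — S: no suffix match; T: suffix is 10; U: one trailing 1.
Each missing δ(q, a) is the state matching the new tracked value after reading a.
δ(U, 0) = T; δ(U, 1) = U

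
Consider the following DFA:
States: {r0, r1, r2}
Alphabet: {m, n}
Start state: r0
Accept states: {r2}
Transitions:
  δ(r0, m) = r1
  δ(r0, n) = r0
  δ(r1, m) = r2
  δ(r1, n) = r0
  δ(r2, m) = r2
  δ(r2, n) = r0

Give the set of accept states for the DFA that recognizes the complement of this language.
Complement accept states = All states \ Original accept states
= {r0, r1, r2} \ {r2}
{r0, r1}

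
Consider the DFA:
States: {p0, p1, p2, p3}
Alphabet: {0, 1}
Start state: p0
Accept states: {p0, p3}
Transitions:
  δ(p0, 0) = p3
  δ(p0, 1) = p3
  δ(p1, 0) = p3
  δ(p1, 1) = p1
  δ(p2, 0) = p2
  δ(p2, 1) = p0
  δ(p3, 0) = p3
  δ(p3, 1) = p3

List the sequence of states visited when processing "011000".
read '0': p0 → p3
  read '1': p3 → p3
  read '1': p3 → p3
  read '0': p3 → p3
  read '0': p3 → p3
  read '0': p3 → p3
p0 -> p3 -> p3 -> p3 -> p3 -> p3 -> p3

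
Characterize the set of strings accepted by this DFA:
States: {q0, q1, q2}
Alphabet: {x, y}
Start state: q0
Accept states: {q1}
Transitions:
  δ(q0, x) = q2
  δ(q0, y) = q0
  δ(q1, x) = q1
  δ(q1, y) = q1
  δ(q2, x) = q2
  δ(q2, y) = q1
Testing a few strings:
  'x' → reject
  'yy' → reject
  'yxy' → accept
  'xyxy' → accept
State roles: q0=no x seen yet; q1=substring xy seen; q2=seen a x, waiting for y
All strings over {x,y} containing the substring xy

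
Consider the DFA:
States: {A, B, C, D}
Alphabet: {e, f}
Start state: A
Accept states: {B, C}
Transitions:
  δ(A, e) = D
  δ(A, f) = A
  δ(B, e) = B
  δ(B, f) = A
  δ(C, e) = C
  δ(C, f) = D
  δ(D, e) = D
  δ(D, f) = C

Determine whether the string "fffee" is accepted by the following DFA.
Processing string "fffee":
  A --f--> A
  A --f--> A
  A --f--> A
  A --e--> D
  D --e--> D
Final state: D
Accept states: {B, C}
No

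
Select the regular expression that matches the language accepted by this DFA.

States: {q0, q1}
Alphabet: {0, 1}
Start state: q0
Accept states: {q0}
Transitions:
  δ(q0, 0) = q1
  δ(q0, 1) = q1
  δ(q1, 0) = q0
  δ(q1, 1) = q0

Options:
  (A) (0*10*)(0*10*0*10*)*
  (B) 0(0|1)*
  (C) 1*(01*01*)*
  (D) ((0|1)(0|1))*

Check each option against the DFA on short strings; one disagreement eliminates an option:
  (A) (0*10*)(0*10*0*10*)*: on ε the DFA stays in q0 and accepts (q0 ∈ Accept), but the regex does not match it → eliminate
  (B) 0(0|1)*: on ε the DFA stays in q0 and accepts (q0 ∈ Accept), but the regex does not match it → eliminate
  (C) 1*(01*01*)*: on '1' the DFA goes q0 → q1 and rejects (q1 ∉ Accept), but the regex matches it → eliminate
  (D) ((0|1)(0|1))*: agrees with the DFA on every string of length ≤ 6
Only (D) is consistent with the DFA.
(D) ((0|1)(0|1))*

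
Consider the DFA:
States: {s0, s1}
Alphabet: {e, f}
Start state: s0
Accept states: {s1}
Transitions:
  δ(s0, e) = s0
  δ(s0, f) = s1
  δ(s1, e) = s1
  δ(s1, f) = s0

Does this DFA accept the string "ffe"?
Processing string "ffe":
  s0 --f--> s1
  s1 --f--> s0
  s0 --e--> s0
Final state: s0
Accept states: {s1}
No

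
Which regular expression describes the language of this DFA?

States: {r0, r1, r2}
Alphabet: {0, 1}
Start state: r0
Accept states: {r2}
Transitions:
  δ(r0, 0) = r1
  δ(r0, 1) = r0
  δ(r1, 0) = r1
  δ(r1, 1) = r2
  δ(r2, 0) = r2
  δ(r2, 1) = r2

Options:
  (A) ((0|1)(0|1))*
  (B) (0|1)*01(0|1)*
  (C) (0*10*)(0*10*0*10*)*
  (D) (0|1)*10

Check each option against the DFA on short strings; one disagreement eliminates an option:
  (A) ((0|1)(0|1))*: on ε the DFA stays in r0 and rejects (r0 ∉ Accept), but the regex matches it → eliminate
  (B) (0|1)*01(0|1)*: agrees with the DFA on every string of length ≤ 6
  (C) (0*10*)(0*10*0*10*)*: on '1' the DFA goes r0 → r0 and rejects (r0 ∉ Accept), but the regex matches it → eliminate
  (D) (0|1)*10: on '01' the DFA goes r0 → r1 → r2 and accepts (r2 ∈ Accept), but the regex does not match it → eliminate
Only (B) is consistent with the DFA.
(B) (0|1)*01(0|1)*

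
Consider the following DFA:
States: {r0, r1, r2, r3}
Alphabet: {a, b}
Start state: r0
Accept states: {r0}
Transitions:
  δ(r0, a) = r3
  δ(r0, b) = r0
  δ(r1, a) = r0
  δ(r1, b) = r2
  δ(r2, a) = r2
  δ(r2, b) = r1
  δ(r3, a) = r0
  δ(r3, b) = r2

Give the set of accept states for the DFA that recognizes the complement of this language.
Complement accept states = All states \ Original accept states
= {r0, r1, r2, r3} \ {r0}
{r1, r2, r3}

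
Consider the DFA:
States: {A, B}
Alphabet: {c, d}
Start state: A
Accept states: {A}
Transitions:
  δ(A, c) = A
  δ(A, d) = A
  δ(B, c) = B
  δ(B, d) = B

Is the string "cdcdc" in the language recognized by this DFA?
Processing string "cdcdc":
  A --c--> A
  A --d--> A
  A --c--> A
  A --d--> A
  A --c--> A
Final state: A
Accept states: {A}
Yes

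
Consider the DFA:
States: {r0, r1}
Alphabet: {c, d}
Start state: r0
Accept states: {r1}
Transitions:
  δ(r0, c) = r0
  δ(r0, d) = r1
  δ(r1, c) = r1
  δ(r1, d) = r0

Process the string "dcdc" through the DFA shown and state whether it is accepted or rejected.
Processing string "dcdc":
  r0 --d--> r1
  r1 --c--> r1
  r1 --d--> r0
  r0 --c--> r0
Final state: r0
Accept states: {r1}
No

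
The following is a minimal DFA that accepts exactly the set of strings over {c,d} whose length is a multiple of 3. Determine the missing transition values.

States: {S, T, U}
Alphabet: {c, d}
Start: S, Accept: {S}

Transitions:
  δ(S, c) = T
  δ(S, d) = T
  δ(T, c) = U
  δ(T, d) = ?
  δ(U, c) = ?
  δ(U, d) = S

From the language and accept set, identify what each state tracks — S: length ≡ 0 (mod 3); T: length ≡ 1 (mod 3); U: length ≡ 2 (mod 3).
Each missing δ(q, a) is the state matching the new tracked value after reading a.
δ(T, d) = U; δ(U, c) = S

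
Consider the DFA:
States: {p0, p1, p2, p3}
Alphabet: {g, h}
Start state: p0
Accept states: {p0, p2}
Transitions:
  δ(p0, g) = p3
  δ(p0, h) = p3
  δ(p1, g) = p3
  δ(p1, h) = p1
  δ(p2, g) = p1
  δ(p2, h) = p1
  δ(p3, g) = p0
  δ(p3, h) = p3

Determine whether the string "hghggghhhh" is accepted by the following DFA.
Processing string "hghggghhhh":
  p0 --h--> p3
  p3 --g--> p0
  p0 --h--> p3
  p3 --g--> p0
  p0 --g--> p3
  p3 --g--> p0
  p0 --h--> p3
  p3 --h--> p3
  p3 --h--> p3
  p3 --h--> p3
Final state: p3
Accept states: {p0, p2}
No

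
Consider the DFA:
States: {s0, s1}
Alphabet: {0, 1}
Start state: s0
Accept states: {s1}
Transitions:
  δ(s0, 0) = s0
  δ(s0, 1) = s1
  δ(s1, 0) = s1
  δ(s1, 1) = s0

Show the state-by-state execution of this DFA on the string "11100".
read '1': s0 → s1
  read '1': s1 → s0
  read '1': s0 → s1
  read '0': s1 → s1
  read '0': s1 → s1
s0 -> s1 -> s0 -> s1 -> s1 -> s1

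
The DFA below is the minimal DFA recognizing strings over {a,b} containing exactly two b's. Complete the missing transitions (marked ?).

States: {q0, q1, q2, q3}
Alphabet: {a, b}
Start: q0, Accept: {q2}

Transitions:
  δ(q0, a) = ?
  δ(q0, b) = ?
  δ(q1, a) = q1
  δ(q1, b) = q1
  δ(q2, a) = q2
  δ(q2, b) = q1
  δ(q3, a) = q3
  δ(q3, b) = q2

From the language and accept set, identify what each state tracks — q0: zero b's; q1: ≥ three b's (dead); q2: two b's; q3: one b.
Each missing δ(q, a) is the state matching the new tracked value after reading a.
δ(q0, a) = q0; δ(q0, b) = q3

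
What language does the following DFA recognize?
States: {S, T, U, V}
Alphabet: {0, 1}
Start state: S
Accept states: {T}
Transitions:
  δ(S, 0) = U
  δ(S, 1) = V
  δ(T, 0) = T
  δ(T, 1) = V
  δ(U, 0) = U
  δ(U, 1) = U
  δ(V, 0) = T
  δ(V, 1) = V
Testing a few strings:
  '11' → reject
  '00' → reject
  '0000' → reject
  '001' → reject
State roles: S=no input read; T=started with 1, last symbol 0; U=started with 0 (dead); V=started with 1, last symbol 1
All binary strings that start with 1 and end with 0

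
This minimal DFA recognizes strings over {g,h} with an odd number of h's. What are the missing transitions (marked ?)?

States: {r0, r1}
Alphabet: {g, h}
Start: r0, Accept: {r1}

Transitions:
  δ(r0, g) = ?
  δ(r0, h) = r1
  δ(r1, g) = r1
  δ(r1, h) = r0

From the language and accept set, identify what each state tracks — r0: even number of h's so far; r1: odd number of h's so far.
Each missing δ(q, a) is the state matching the new tracked value after reading a.
δ(r0, g) = r0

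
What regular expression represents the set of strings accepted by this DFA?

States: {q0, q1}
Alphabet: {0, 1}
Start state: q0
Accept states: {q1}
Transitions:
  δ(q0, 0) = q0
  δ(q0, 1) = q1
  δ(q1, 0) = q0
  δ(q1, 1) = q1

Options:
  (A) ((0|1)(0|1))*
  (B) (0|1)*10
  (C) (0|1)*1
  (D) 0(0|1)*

Check each option against the DFA on short strings; one disagreement eliminates an option:
  (A) ((0|1)(0|1))*: on ε the DFA stays in q0 and rejects (q0 ∉ Accept), but the regex matches it → eliminate
  (B) (0|1)*10: on '1' the DFA goes q0 → q1 and accepts (q1 ∈ Accept), but the regex does not match it → eliminate
  (C) (0|1)*1: agrees with the DFA on every string of length ≤ 6
  (D) 0(0|1)*: on '0' the DFA goes q0 → q0 and rejects (q0 ∉ Accept), but the regex matches it → eliminate
Only (C) is consistent with the DFA.
(C) (0|1)*1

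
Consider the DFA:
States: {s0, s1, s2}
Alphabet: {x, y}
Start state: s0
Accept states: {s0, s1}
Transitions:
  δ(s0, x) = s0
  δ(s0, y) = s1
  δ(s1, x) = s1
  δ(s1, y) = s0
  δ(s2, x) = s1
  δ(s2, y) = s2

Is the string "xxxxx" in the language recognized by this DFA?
Processing string "xxxxx":
  s0 --x--> s0
  s0 --x--> s0
  s0 --x--> s0
  s0 --x--> s0
  s0 --x--> s0
Final state: s0
Accept states: {s0, s1}
Yes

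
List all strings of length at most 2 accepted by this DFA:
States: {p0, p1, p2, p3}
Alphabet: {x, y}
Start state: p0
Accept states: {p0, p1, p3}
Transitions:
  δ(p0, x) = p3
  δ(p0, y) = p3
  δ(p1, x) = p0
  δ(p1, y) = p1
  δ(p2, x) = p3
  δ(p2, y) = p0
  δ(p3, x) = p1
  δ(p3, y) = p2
ε, x, y, xx, yx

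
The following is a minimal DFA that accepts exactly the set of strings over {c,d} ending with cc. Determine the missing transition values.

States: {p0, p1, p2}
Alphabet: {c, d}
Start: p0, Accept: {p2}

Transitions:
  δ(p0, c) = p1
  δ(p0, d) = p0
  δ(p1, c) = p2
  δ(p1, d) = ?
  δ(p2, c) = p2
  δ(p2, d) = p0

From the language and accept set, identify what each state tracks — p0: last symbol not c; p1: one trailing c; p2: two trailing c's.
Each missing δ(q, a) is the state matching the new tracked value after reading a.
δ(p1, d) = p0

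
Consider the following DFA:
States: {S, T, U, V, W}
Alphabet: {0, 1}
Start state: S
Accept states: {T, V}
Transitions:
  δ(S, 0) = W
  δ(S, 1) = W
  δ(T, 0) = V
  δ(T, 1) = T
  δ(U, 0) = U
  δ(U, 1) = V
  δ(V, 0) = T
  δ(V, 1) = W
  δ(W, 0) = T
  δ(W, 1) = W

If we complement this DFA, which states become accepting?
Complement accept states = All states \ Original accept states
= {S, T, U, V, W} \ {T, V}
{S, U, W}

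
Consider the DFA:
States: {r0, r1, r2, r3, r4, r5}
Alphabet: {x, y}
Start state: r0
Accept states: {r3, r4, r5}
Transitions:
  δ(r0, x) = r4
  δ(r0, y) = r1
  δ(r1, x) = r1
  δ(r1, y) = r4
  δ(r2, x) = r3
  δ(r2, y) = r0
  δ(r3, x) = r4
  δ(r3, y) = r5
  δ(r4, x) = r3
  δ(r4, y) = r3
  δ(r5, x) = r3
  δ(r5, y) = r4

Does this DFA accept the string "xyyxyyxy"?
Processing string "xyyxyyxy":
  r0 --x--> r4
  r4 --y--> r3
  r3 --y--> r5
  r5 --x--> r3
  r3 --y--> r5
  r5 --y--> r4
  r4 --x--> r3
  r3 --y--> r5
Final state: r5
Accept states: {r3, r4, r5}
Yes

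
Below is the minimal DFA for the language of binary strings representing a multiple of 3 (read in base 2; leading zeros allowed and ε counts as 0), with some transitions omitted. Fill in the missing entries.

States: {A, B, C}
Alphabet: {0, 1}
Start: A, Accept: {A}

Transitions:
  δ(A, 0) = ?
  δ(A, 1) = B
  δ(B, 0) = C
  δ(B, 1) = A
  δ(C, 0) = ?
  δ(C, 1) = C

From the language and accept set, identify what each state tracks — A: value ≡ 0 (mod 3); B: value ≡ 1 (mod 3); C: value ≡ 2 (mod 3).
Each missing δ(q, a) is the state matching the new tracked value after reading a.
δ(A, 0) = A; δ(C, 0) = B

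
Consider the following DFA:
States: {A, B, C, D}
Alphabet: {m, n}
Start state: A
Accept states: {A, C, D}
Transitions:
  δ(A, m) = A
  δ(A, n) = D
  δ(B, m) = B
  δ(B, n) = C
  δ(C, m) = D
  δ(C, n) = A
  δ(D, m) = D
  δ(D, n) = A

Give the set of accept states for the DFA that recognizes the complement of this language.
Complement accept states = All states \ Original accept states
= {A, B, C, D} \ {A, C, D}
{B}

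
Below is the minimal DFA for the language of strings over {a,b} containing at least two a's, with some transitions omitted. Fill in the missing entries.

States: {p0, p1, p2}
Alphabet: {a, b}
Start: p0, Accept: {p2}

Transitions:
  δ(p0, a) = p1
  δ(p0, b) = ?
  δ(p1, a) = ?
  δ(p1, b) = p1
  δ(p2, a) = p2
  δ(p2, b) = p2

From the language and accept set, identify what each state tracks — p0: zero a's seen; p1: one a seen; p2: ≥ two a's seen.
Each missing δ(q, a) is the state matching the new tracked value after reading a.
δ(p0, b) = p0; δ(p1, a) = p2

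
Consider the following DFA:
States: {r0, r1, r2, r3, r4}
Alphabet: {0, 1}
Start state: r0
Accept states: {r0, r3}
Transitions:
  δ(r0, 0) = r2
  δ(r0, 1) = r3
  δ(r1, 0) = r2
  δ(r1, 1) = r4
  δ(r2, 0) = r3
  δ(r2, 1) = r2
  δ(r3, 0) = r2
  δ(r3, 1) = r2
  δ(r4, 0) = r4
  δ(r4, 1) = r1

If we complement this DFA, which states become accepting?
Complement accept states = All states \ Original accept states
= {r0, r1, r2, r3, r4} \ {r0, r3}
{r1, r2, r4}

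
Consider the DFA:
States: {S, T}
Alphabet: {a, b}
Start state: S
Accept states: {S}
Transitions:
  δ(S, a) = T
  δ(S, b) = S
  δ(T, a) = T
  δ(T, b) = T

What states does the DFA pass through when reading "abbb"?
read 'a': S → T
  read 'b': T → T
  read 'b': T → T
  read 'b': T → T
S -> T -> T -> T -> T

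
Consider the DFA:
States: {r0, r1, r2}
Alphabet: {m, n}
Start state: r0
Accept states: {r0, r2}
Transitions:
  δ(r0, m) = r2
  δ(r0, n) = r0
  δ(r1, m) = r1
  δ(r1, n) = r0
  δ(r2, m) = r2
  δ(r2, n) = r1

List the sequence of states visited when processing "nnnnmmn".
read 'n': r0 → r0
  read 'n': r0 → r0
  read 'n': r0 → r0
  read 'n': r0 → r0
  read 'm': r0 → r2
  read 'm': r2 → r2
  read 'n': r2 → r1
r0 -> r0 -> r0 -> r0 -> r0 -> r2 -> r2 -> r1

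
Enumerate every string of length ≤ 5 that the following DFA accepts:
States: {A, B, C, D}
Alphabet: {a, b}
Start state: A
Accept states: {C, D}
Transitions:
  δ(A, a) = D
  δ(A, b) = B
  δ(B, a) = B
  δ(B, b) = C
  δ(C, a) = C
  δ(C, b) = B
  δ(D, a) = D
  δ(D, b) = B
a, aa, bb, aaa, abb, bab, bba, aaaa, aabb, abab, abba, baab, baba, bbaa, bbbb, aaaaa, aaabb, aabab, aabba, abaab, ababa, abbaa, abbbb, baaab, baaba, babaa, babbb, bbaaa, bbabb, bbbab, bbbba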